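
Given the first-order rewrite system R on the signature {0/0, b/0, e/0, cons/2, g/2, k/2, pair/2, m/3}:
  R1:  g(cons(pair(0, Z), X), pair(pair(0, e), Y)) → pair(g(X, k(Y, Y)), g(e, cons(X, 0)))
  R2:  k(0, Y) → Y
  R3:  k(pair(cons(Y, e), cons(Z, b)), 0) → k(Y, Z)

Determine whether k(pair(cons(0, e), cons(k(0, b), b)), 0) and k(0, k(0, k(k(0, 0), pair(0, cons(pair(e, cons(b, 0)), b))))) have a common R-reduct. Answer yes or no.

no — NF(t₁) = b, NF(t₂) = pair(0, cons(pair(e, cons(b, 0)), b))

Reduce t₁ = k(pair(cons(0, e), cons(k(0, b), b)), 0):
1. k(pair(cons(0, e), cons(k(0, b), b)), 0)  →  k(0, k(0, b))   [R3 at ε]
2. k(0, k(0, b))  →  k(0, b)   [R2 at ε]
3. k(0, b)  →  b   [R2 at ε]

Reduce t₂ = k(0, k(0, k(k(0, 0), pair(0, cons(pair(e, cons(b, 0)), b))))):
1. k(0, k(0, k(k(0, 0), pair(0, cons(pair(e, cons(b, 0)), b)))))  →  k(0, k(k(0, 0), pair(0, cons(pair(e, cons(b, 0)), b))))   [R2 at ε]
2. k(0, k(k(0, 0), pair(0, cons(pair(e, cons(b, 0)), b))))  →  k(k(0, 0), pair(0, cons(pair(e, cons(b, 0)), b)))   [R2 at ε]
3. k(k(0, 0), pair(0, cons(pair(e, cons(b, 0)), b)))  →  k(0, pair(0, cons(pair(e, cons(b, 0)), b)))   [R2 at 1]
4. k(0, pair(0, cons(pair(e, cons(b, 0)), b)))  →  pair(0, cons(pair(e, cons(b, 0)), b))   [R2 at ε]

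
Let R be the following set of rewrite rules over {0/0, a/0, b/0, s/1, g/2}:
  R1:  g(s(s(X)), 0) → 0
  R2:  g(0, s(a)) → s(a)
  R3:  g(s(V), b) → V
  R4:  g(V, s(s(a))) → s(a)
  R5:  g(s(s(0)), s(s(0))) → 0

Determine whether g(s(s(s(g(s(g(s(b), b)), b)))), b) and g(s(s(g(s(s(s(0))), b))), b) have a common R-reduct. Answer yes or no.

no — NF(t₁) = s(s(b)), NF(t₂) = s(s(s(0)))

Reduce t₁ = g(s(s(s(g(s(g(s(b), b)), b)))), b):
1. g(s(s(s(g(s(g(s(b), b)), b)))), b)  →  s(s(g(s(g(s(b), b)), b)))   [R3 at ε]
2. s(s(g(s(g(s(b), b)), b)))  →  s(s(g(s(b), b)))   [R3 at 1.1]
3. s(s(g(s(b), b)))  →  s(s(b))   [R3 at 1.1]

Reduce t₂ = g(s(s(g(s(s(s(0))), b))), b):
1. g(s(s(g(s(s(s(0))), b))), b)  →  s(g(s(s(s(0))), b))   [R3 at ε]
2. s(g(s(s(s(0))), b))  →  s(s(s(0)))   [R3 at 1]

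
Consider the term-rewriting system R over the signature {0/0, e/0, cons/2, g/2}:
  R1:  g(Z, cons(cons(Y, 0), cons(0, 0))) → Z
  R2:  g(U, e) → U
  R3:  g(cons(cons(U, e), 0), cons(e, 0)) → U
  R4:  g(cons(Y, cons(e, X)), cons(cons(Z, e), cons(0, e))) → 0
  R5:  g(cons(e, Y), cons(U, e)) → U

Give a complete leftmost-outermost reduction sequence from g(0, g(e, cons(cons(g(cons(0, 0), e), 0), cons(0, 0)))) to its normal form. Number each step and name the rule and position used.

1. g(0, g(e, cons(cons(g(cons(0, 0), e), 0), cons(0, 0))))  →  g(0, e)   [R1 at 2]
2. g(0, e)  →  0   [R2 at ε]

0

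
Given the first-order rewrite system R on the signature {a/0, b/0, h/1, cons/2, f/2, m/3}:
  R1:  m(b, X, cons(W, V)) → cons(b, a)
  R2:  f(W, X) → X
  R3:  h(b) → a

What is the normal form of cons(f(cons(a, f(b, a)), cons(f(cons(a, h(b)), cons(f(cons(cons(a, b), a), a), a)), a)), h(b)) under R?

1. cons(f(cons(a, f(b, a)), cons(f(cons(a, h(b)), cons(f(cons(cons(a, b), a), a), a)), a)), h(b))  →  cons(cons(f(cons(a, h(b)), cons(f(cons(cons(a, b), a), a), a)), a), h(b))   [R2 at 1]
2. cons(cons(f(cons(a, h(b)), cons(f(cons(cons(a, b), a), a), a)), a), h(b))  →  cons(cons(cons(f(cons(cons(a, b), a), a), a), a), h(b))   [R2 at 1.1]
3. cons(cons(cons(f(cons(cons(a, b), a), a), a), a), h(b))  →  cons(cons(cons(a, a), a), h(b))   [R2 at 1.1.1]
4. cons(cons(cons(a, a), a), h(b))  →  cons(cons(cons(a, a), a), a)   [R3 at 2]

cons(cons(cons(a, a), a), a)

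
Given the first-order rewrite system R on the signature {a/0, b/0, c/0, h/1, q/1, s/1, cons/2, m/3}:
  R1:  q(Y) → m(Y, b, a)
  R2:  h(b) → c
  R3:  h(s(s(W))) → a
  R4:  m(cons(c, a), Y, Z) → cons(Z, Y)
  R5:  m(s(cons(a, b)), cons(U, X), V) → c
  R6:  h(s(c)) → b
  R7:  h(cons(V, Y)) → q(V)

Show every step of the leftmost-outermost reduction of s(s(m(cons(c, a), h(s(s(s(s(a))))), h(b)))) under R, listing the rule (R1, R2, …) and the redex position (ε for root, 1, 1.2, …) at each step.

s(s(cons(c, a)))

1. s(s(m(cons(c, a), h(s(s(s(s(a))))), h(b))))  →  s(s(cons(h(b), h(s(s(s(s(a))))))))   [R4 at 1.1]
2. s(s(cons(h(b), h(s(s(s(s(a))))))))  →  s(s(cons(c, h(s(s(s(s(a))))))))   [R2 at 1.1.1]
3. s(s(cons(c, h(s(s(s(s(a))))))))  →  s(s(cons(c, a)))   [R3 at 1.1.2]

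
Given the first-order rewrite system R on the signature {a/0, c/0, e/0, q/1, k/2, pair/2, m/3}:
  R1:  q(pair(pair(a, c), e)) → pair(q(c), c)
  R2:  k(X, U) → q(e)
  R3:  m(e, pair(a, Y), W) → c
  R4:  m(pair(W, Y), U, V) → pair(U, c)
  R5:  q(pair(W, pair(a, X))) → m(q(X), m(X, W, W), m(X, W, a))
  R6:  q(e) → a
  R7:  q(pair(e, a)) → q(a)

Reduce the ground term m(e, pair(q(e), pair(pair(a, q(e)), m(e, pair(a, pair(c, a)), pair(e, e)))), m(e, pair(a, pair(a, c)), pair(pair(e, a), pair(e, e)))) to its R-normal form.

c

1. m(e, pair(q(e), pair(pair(a, q(e)), m(e, pair(a, pair(c, a)), pair(e, e)))), m(e, pair(a, pair(a, c)), pair(pair(e, a), pair(e, e))))  →  m(e, pair(a, pair(pair(a, q(e)), m(e, pair(a, pair(c, a)), pair(e, e)))), m(e, pair(a, pair(a, c)), pair(pair(e, a), pair(e, e))))   [R6 at 2.1]
2. m(e, pair(a, pair(pair(a, q(e)), m(e, pair(a, pair(c, a)), pair(e, e)))), m(e, pair(a, pair(a, c)), pair(pair(e, a), pair(e, e))))  →  c   [R3 at ε]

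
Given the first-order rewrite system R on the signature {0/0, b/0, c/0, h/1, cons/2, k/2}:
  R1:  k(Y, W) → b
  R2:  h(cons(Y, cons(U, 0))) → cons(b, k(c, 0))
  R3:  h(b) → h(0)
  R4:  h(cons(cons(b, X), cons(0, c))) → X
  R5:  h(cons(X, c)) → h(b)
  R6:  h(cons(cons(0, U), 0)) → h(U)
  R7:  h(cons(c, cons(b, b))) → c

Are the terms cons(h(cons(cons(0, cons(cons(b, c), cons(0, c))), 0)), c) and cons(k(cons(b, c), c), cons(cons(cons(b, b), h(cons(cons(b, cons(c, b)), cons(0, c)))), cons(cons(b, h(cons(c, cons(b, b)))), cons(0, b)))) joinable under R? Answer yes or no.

Reduce t₁ = cons(h(cons(cons(0, cons(cons(b, c), cons(0, c))), 0)), c):
1. cons(h(cons(cons(0, cons(cons(b, c), cons(0, c))), 0)), c)  →  cons(h(cons(cons(b, c), cons(0, c))), c)   [R6 at 1]
2. cons(h(cons(cons(b, c), cons(0, c))), c)  →  cons(c, c)   [R4 at 1]

Reduce t₂ = cons(k(cons(b, c), c), cons(cons(cons(b, b), h(cons(cons(b, cons(c, b)), cons(0, c)))), cons(cons(b, h(cons(c, cons(b, b)))), cons(0, b)))):
1. cons(k(cons(b, c), c), cons(cons(cons(b, b), h(cons(cons(b, cons(c, b)), cons(0, c)))), cons(cons(b, h(cons(c, cons(b, b)))), cons(0, b))))  →  cons(b, cons(cons(cons(b, b), h(cons(cons(b, cons(c, b)), cons(0, c)))), cons(cons(b, h(cons(c, cons(b, b)))), cons(0, b))))   [R1 at 1]
2. cons(b, cons(cons(cons(b, b), h(cons(cons(b, cons(c, b)), cons(0, c)))), cons(cons(b, h(cons(c, cons(b, b)))), cons(0, b))))  →  cons(b, cons(cons(cons(b, b), cons(c, b)), cons(cons(b, h(cons(c, cons(b, b)))), cons(0, b))))   [R4 at 2.1.2]
3. cons(b, cons(cons(cons(b, b), cons(c, b)), cons(cons(b, h(cons(c, cons(b, b)))), cons(0, b))))  →  cons(b, cons(cons(cons(b, b), cons(c, b)), cons(cons(b, c), cons(0, b))))   [R7 at 2.2.1.2]

no — NF(t₁) = cons(c, c), NF(t₂) = cons(b, cons(cons(cons(b, b), cons(c, b)), cons(cons(b, c), cons(0, b))))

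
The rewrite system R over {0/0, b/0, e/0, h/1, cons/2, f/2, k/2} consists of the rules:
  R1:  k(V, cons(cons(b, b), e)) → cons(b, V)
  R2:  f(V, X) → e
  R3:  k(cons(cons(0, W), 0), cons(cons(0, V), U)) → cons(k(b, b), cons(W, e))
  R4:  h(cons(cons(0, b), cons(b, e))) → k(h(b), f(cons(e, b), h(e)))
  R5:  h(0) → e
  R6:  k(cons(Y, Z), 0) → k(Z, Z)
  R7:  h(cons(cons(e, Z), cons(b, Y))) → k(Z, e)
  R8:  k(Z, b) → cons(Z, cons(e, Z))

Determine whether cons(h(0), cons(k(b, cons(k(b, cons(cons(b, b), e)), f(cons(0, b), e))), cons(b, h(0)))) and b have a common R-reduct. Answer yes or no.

Reduce t₁ = cons(h(0), cons(k(b, cons(k(b, cons(cons(b, b), e)), f(cons(0, b), e))), cons(b, h(0)))):
1. cons(h(0), cons(k(b, cons(k(b, cons(cons(b, b), e)), f(cons(0, b), e))), cons(b, h(0))))  →  cons(e, cons(k(b, cons(k(b, cons(cons(b, b), e)), f(cons(0, b), e))), cons(b, h(0))))   [R5 at 1]
2. cons(e, cons(k(b, cons(k(b, cons(cons(b, b), e)), f(cons(0, b), e))), cons(b, h(0))))  →  cons(e, cons(k(b, cons(cons(b, b), f(cons(0, b), e))), cons(b, h(0))))   [R1 at 2.1.2.1]
3. cons(e, cons(k(b, cons(cons(b, b), f(cons(0, b), e))), cons(b, h(0))))  →  cons(e, cons(k(b, cons(cons(b, b), e)), cons(b, h(0))))   [R2 at 2.1.2.2]
4. cons(e, cons(k(b, cons(cons(b, b), e)), cons(b, h(0))))  →  cons(e, cons(cons(b, b), cons(b, h(0))))   [R1 at 2.1]
5. cons(e, cons(cons(b, b), cons(b, h(0))))  →  cons(e, cons(cons(b, b), cons(b, e)))   [R5 at 2.2.2]

Reduce t₂ = b:

no — NF(t₁) = cons(e, cons(cons(b, b), cons(b, e))), NF(t₂) = b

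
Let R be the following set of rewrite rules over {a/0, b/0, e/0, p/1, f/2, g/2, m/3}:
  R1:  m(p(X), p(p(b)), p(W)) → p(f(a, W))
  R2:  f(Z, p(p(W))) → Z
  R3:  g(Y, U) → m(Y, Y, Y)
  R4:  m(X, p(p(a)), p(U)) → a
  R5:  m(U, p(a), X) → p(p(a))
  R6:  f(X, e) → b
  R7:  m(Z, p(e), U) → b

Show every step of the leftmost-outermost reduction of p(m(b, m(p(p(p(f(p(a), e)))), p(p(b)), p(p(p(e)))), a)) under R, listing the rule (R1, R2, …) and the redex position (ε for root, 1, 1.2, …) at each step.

1. p(m(b, m(p(p(p(f(p(a), e)))), p(p(b)), p(p(p(e)))), a))  →  p(m(b, p(f(a, p(p(e)))), a))   [R1 at 1.2]
2. p(m(b, p(f(a, p(p(e)))), a))  →  p(m(b, p(a), a))   [R2 at 1.2.1]
3. p(m(b, p(a), a))  →  p(p(p(a)))   [R5 at 1]

p(p(p(a)))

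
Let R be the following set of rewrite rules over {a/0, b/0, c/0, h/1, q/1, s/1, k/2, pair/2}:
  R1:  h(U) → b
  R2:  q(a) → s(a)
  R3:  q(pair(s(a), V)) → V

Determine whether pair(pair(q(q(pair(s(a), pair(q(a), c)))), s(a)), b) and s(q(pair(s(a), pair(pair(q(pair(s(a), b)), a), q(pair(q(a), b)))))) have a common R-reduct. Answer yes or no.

no — NF(t₁) = pair(pair(c, s(a)), b), NF(t₂) = s(pair(pair(b, a), b))

Reduce t₁ = pair(pair(q(q(pair(s(a), pair(q(a), c)))), s(a)), b):
1. pair(pair(q(q(pair(s(a), pair(q(a), c)))), s(a)), b)  →  pair(pair(q(pair(q(a), c)), s(a)), b)   [R3 at 1.1.1]
2. pair(pair(q(pair(q(a), c)), s(a)), b)  →  pair(pair(q(pair(s(a), c)), s(a)), b)   [R2 at 1.1.1.1]
3. pair(pair(q(pair(s(a), c)), s(a)), b)  →  pair(pair(c, s(a)), b)   [R3 at 1.1]

Reduce t₂ = s(q(pair(s(a), pair(pair(q(pair(s(a), b)), a), q(pair(q(a), b)))))):
1. s(q(pair(s(a), pair(pair(q(pair(s(a), b)), a), q(pair(q(a), b))))))  →  s(pair(pair(q(pair(s(a), b)), a), q(pair(q(a), b))))   [R3 at 1]
2. s(pair(pair(q(pair(s(a), b)), a), q(pair(q(a), b))))  →  s(pair(pair(b, a), q(pair(q(a), b))))   [R3 at 1.1.1]
3. s(pair(pair(b, a), q(pair(q(a), b))))  →  s(pair(pair(b, a), q(pair(s(a), b))))   [R2 at 1.2.1.1]
4. s(pair(pair(b, a), q(pair(s(a), b))))  →  s(pair(pair(b, a), b))   [R3 at 1.2]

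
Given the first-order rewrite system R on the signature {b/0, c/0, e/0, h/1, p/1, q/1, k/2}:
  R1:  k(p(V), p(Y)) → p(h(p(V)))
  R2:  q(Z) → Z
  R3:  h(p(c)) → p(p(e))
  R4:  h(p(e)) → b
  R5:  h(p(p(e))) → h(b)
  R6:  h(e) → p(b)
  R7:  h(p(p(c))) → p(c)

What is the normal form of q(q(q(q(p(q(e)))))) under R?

1. q(q(q(q(p(q(e))))))  →  q(q(q(p(q(e)))))   [R2 at ε]
2. q(q(q(p(q(e)))))  →  q(q(p(q(e))))   [R2 at ε]
3. q(q(p(q(e))))  →  q(p(q(e)))   [R2 at ε]
4. q(p(q(e)))  →  p(q(e))   [R2 at ε]
5. p(q(e))  →  p(e)   [R2 at 1]

p(e)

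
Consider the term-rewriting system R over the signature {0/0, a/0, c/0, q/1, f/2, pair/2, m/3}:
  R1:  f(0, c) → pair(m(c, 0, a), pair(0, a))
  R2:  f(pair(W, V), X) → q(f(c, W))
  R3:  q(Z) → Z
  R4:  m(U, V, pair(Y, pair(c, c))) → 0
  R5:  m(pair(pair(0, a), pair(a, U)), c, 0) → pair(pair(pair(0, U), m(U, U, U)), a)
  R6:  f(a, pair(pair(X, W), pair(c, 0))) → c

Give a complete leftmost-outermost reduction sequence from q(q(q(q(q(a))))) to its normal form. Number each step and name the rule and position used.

1. q(q(q(q(q(a)))))  →  q(q(q(q(a))))   [R3 at ε]
2. q(q(q(q(a))))  →  q(q(q(a)))   [R3 at ε]
3. q(q(q(a)))  →  q(q(a))   [R3 at ε]
4. q(q(a))  →  q(a)   [R3 at ε]
5. q(a)  →  a   [R3 at ε]

a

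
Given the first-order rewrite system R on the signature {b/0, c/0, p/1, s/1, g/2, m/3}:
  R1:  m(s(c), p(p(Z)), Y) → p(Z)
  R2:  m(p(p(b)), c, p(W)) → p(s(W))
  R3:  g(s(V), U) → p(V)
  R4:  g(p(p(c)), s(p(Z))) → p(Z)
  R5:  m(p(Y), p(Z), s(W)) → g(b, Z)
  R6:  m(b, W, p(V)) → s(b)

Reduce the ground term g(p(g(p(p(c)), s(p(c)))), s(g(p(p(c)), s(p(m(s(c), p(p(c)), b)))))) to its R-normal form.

p(p(c))

1. g(p(g(p(p(c)), s(p(c)))), s(g(p(p(c)), s(p(m(s(c), p(p(c)), b))))))  →  g(p(p(c)), s(g(p(p(c)), s(p(m(s(c), p(p(c)), b))))))   [R4 at 1.1]
2. g(p(p(c)), s(g(p(p(c)), s(p(m(s(c), p(p(c)), b))))))  →  g(p(p(c)), s(p(m(s(c), p(p(c)), b))))   [R4 at 2.1]
3. g(p(p(c)), s(p(m(s(c), p(p(c)), b))))  →  p(m(s(c), p(p(c)), b))   [R4 at ε]
4. p(m(s(c), p(p(c)), b))  →  p(p(c))   [R1 at 1]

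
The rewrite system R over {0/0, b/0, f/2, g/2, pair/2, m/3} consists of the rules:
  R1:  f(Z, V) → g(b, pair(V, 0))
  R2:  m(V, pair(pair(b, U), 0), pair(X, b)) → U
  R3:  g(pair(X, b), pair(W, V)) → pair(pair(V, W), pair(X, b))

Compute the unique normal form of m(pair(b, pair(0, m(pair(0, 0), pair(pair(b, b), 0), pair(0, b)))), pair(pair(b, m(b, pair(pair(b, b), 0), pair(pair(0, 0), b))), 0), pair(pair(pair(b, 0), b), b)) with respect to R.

b

1. m(pair(b, pair(0, m(pair(0, 0), pair(pair(b, b), 0), pair(0, b)))), pair(pair(b, m(b, pair(pair(b, b), 0), pair(pair(0, 0), b))), 0), pair(pair(pair(b, 0), b), b))  →  m(b, pair(pair(b, b), 0), pair(pair(0, 0), b))   [R2 at ε]
2. m(b, pair(pair(b, b), 0), pair(pair(0, 0), b))  →  b   [R2 at ε]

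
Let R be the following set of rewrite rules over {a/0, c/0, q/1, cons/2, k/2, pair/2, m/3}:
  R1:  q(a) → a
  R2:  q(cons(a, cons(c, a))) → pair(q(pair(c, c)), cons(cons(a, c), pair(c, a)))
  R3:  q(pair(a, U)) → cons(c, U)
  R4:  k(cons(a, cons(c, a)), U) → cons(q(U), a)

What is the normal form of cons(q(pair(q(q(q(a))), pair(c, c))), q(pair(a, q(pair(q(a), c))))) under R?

1. cons(q(pair(q(q(q(a))), pair(c, c))), q(pair(a, q(pair(q(a), c)))))  →  cons(q(pair(q(q(a)), pair(c, c))), q(pair(a, q(pair(q(a), c)))))   [R1 at 1.1.1.1.1]
2. cons(q(pair(q(q(a)), pair(c, c))), q(pair(a, q(pair(q(a), c)))))  →  cons(q(pair(q(a), pair(c, c))), q(pair(a, q(pair(q(a), c)))))   [R1 at 1.1.1.1]
3. cons(q(pair(q(a), pair(c, c))), q(pair(a, q(pair(q(a), c)))))  →  cons(q(pair(a, pair(c, c))), q(pair(a, q(pair(q(a), c)))))   [R1 at 1.1.1]
4. cons(q(pair(a, pair(c, c))), q(pair(a, q(pair(q(a), c)))))  →  cons(cons(c, pair(c, c)), q(pair(a, q(pair(q(a), c)))))   [R3 at 1]
5. cons(cons(c, pair(c, c)), q(pair(a, q(pair(q(a), c)))))  →  cons(cons(c, pair(c, c)), cons(c, q(pair(q(a), c))))   [R3 at 2]
6. cons(cons(c, pair(c, c)), cons(c, q(pair(q(a), c))))  →  cons(cons(c, pair(c, c)), cons(c, q(pair(a, c))))   [R1 at 2.2.1.1]
7. cons(cons(c, pair(c, c)), cons(c, q(pair(a, c))))  →  cons(cons(c, pair(c, c)), cons(c, cons(c, c)))   [R3 at 2.2]

cons(cons(c, pair(c, c)), cons(c, cons(c, c)))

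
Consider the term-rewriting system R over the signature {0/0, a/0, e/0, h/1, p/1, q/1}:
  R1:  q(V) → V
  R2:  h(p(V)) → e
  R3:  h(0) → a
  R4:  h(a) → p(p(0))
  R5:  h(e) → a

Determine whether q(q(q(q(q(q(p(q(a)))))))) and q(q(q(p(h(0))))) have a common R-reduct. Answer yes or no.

yes — NF(t₁) = p(a), NF(t₂) = p(a)

Reduce t₁ = q(q(q(q(q(q(p(q(a)))))))):
1. q(q(q(q(q(q(p(q(a))))))))  →  q(q(q(q(q(p(q(a)))))))   [R1 at ε]
2. q(q(q(q(q(p(q(a)))))))  →  q(q(q(q(p(q(a))))))   [R1 at ε]
3. q(q(q(q(p(q(a))))))  →  q(q(q(p(q(a)))))   [R1 at ε]
4. q(q(q(p(q(a)))))  →  q(q(p(q(a))))   [R1 at ε]
5. q(q(p(q(a))))  →  q(p(q(a)))   [R1 at ε]
6. q(p(q(a)))  →  p(q(a))   [R1 at ε]
7. p(q(a))  →  p(a)   [R1 at 1]

Reduce t₂ = q(q(q(p(h(0))))):
1. q(q(q(p(h(0)))))  →  q(q(p(h(0))))   [R1 at ε]
2. q(q(p(h(0))))  →  q(p(h(0)))   [R1 at ε]
3. q(p(h(0)))  →  p(h(0))   [R1 at ε]
4. p(h(0))  →  p(a)   [R3 at 1]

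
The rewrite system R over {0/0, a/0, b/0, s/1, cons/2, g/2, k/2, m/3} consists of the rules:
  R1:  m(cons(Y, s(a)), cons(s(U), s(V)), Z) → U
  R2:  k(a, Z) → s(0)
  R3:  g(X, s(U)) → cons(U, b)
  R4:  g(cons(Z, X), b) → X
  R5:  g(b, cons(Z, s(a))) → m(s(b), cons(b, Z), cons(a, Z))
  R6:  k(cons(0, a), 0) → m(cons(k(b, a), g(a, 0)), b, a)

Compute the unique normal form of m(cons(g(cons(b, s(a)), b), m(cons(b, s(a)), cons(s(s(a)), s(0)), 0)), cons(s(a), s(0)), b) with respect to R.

1. m(cons(g(cons(b, s(a)), b), m(cons(b, s(a)), cons(s(s(a)), s(0)), 0)), cons(s(a), s(0)), b)  →  m(cons(s(a), m(cons(b, s(a)), cons(s(s(a)), s(0)), 0)), cons(s(a), s(0)), b)   [R4 at 1.1]
2. m(cons(s(a), m(cons(b, s(a)), cons(s(s(a)), s(0)), 0)), cons(s(a), s(0)), b)  →  m(cons(s(a), s(a)), cons(s(a), s(0)), b)   [R1 at 1.2]
3. m(cons(s(a), s(a)), cons(s(a), s(0)), b)  →  a   [R1 at ε]

a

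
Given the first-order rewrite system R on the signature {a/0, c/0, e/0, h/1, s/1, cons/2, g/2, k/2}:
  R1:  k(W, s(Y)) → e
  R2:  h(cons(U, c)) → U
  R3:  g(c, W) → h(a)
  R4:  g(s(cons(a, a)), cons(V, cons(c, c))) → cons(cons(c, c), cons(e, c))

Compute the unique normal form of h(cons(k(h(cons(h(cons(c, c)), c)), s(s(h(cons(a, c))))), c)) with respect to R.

1. h(cons(k(h(cons(h(cons(c, c)), c)), s(s(h(cons(a, c))))), c))  →  k(h(cons(h(cons(c, c)), c)), s(s(h(cons(a, c)))))   [R2 at ε]
2. k(h(cons(h(cons(c, c)), c)), s(s(h(cons(a, c)))))  →  e   [R1 at ε]

e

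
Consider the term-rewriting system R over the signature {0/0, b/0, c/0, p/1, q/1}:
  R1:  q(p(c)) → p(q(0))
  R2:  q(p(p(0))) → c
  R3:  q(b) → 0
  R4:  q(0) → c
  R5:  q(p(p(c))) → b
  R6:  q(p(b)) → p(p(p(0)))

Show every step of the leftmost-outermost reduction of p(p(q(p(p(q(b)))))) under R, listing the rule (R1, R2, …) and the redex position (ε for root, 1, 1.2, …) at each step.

1. p(p(q(p(p(q(b))))))  →  p(p(q(p(p(0)))))   [R3 at 1.1.1.1.1]
2. p(p(q(p(p(0)))))  →  p(p(c))   [R2 at 1.1]

p(p(c))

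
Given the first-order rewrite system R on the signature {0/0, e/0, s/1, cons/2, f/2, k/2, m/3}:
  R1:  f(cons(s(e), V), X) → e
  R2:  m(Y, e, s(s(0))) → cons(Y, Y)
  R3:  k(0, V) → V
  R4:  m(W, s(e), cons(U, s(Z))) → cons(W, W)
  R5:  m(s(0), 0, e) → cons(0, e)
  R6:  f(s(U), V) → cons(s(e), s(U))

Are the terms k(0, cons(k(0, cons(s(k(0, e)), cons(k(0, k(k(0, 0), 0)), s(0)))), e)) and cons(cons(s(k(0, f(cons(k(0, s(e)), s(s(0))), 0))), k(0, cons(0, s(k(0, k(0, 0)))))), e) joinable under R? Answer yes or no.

yes — NF(t₁) = cons(cons(s(e), cons(0, s(0))), e), NF(t₂) = cons(cons(s(e), cons(0, s(0))), e)

Reduce t₁ = k(0, cons(k(0, cons(s(k(0, e)), cons(k(0, k(k(0, 0), 0)), s(0)))), e)):
1. k(0, cons(k(0, cons(s(k(0, e)), cons(k(0, k(k(0, 0), 0)), s(0)))), e))  →  cons(k(0, cons(s(k(0, e)), cons(k(0, k(k(0, 0), 0)), s(0)))), e)   [R3 at ε]
2. cons(k(0, cons(s(k(0, e)), cons(k(0, k(k(0, 0), 0)), s(0)))), e)  →  cons(cons(s(k(0, e)), cons(k(0, k(k(0, 0), 0)), s(0))), e)   [R3 at 1]
3. cons(cons(s(k(0, e)), cons(k(0, k(k(0, 0), 0)), s(0))), e)  →  cons(cons(s(e), cons(k(0, k(k(0, 0), 0)), s(0))), e)   [R3 at 1.1.1]
4. cons(cons(s(e), cons(k(0, k(k(0, 0), 0)), s(0))), e)  →  cons(cons(s(e), cons(k(k(0, 0), 0), s(0))), e)   [R3 at 1.2.1]
5. cons(cons(s(e), cons(k(k(0, 0), 0), s(0))), e)  →  cons(cons(s(e), cons(k(0, 0), s(0))), e)   [R3 at 1.2.1.1]
6. cons(cons(s(e), cons(k(0, 0), s(0))), e)  →  cons(cons(s(e), cons(0, s(0))), e)   [R3 at 1.2.1]

Reduce t₂ = cons(cons(s(k(0, f(cons(k(0, s(e)), s(s(0))), 0))), k(0, cons(0, s(k(0, k(0, 0)))))), e):
1. cons(cons(s(k(0, f(cons(k(0, s(e)), s(s(0))), 0))), k(0, cons(0, s(k(0, k(0, 0)))))), e)  →  cons(cons(s(f(cons(k(0, s(e)), s(s(0))), 0)), k(0, cons(0, s(k(0, k(0, 0)))))), e)   [R3 at 1.1.1]
2. cons(cons(s(f(cons(k(0, s(e)), s(s(0))), 0)), k(0, cons(0, s(k(0, k(0, 0)))))), e)  →  cons(cons(s(f(cons(s(e), s(s(0))), 0)), k(0, cons(0, s(k(0, k(0, 0)))))), e)   [R3 at 1.1.1.1.1]
3. cons(cons(s(f(cons(s(e), s(s(0))), 0)), k(0, cons(0, s(k(0, k(0, 0)))))), e)  →  cons(cons(s(e), k(0, cons(0, s(k(0, k(0, 0)))))), e)   [R1 at 1.1.1]
4. cons(cons(s(e), k(0, cons(0, s(k(0, k(0, 0)))))), e)  →  cons(cons(s(e), cons(0, s(k(0, k(0, 0))))), e)   [R3 at 1.2]
5. cons(cons(s(e), cons(0, s(k(0, k(0, 0))))), e)  →  cons(cons(s(e), cons(0, s(k(0, 0)))), e)   [R3 at 1.2.2.1]
6. cons(cons(s(e), cons(0, s(k(0, 0)))), e)  →  cons(cons(s(e), cons(0, s(0))), e)   [R3 at 1.2.2.1]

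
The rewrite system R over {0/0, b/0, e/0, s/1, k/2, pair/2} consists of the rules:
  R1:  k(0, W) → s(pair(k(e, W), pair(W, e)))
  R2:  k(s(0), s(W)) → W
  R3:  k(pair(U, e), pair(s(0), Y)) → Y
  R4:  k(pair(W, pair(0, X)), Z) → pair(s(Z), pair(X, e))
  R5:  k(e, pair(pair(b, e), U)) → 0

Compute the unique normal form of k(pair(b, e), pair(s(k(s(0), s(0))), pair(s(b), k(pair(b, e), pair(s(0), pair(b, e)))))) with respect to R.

pair(s(b), pair(b, e))

1. k(pair(b, e), pair(s(k(s(0), s(0))), pair(s(b), k(pair(b, e), pair(s(0), pair(b, e))))))  →  k(pair(b, e), pair(s(0), pair(s(b), k(pair(b, e), pair(s(0), pair(b, e))))))   [R2 at 2.1.1]
2. k(pair(b, e), pair(s(0), pair(s(b), k(pair(b, e), pair(s(0), pair(b, e))))))  →  pair(s(b), k(pair(b, e), pair(s(0), pair(b, e))))   [R3 at ε]
3. pair(s(b), k(pair(b, e), pair(s(0), pair(b, e))))  →  pair(s(b), pair(b, e))   [R3 at 2]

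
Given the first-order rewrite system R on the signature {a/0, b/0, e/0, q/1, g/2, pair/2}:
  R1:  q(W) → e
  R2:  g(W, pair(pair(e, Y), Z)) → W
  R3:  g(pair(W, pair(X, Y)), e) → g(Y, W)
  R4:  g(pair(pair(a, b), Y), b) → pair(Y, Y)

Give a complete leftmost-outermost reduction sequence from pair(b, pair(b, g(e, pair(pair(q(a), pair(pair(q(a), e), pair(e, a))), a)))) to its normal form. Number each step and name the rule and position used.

1. pair(b, pair(b, g(e, pair(pair(q(a), pair(pair(q(a), e), pair(e, a))), a))))  →  pair(b, pair(b, g(e, pair(pair(e, pair(pair(q(a), e), pair(e, a))), a))))   [R1 at 2.2.2.1.1]
2. pair(b, pair(b, g(e, pair(pair(e, pair(pair(q(a), e), pair(e, a))), a))))  →  pair(b, pair(b, e))   [R2 at 2.2]

pair(b, pair(b, e))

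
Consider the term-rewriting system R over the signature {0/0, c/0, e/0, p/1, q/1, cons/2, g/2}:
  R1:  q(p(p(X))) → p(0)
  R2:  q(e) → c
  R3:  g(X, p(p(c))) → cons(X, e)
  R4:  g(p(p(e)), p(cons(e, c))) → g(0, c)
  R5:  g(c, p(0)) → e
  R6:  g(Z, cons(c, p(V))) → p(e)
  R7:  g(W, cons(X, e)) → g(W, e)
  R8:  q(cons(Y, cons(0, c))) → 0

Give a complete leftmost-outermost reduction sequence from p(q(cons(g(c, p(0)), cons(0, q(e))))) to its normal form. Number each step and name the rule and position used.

1. p(q(cons(g(c, p(0)), cons(0, q(e)))))  →  p(q(cons(e, cons(0, q(e)))))   [R5 at 1.1.1]
2. p(q(cons(e, cons(0, q(e)))))  →  p(q(cons(e, cons(0, c))))   [R2 at 1.1.2.2]
3. p(q(cons(e, cons(0, c))))  →  p(0)   [R8 at 1]

p(0)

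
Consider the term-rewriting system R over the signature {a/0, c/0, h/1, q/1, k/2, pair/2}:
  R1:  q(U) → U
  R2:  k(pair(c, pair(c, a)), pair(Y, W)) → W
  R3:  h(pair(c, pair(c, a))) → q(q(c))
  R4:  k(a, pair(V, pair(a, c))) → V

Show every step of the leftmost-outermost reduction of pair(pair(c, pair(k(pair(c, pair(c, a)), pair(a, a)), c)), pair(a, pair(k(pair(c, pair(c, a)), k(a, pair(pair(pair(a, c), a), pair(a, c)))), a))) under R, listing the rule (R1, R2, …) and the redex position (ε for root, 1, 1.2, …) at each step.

pair(pair(c, pair(a, c)), pair(a, pair(a, a)))

1. pair(pair(c, pair(k(pair(c, pair(c, a)), pair(a, a)), c)), pair(a, pair(k(pair(c, pair(c, a)), k(a, pair(pair(pair(a, c), a), pair(a, c)))), a)))  →  pair(pair(c, pair(a, c)), pair(a, pair(k(pair(c, pair(c, a)), k(a, pair(pair(pair(a, c), a), pair(a, c)))), a)))   [R2 at 1.2.1]
2. pair(pair(c, pair(a, c)), pair(a, pair(k(pair(c, pair(c, a)), k(a, pair(pair(pair(a, c), a), pair(a, c)))), a)))  →  pair(pair(c, pair(a, c)), pair(a, pair(k(pair(c, pair(c, a)), pair(pair(a, c), a)), a)))   [R4 at 2.2.1.2]
3. pair(pair(c, pair(a, c)), pair(a, pair(k(pair(c, pair(c, a)), pair(pair(a, c), a)), a)))  →  pair(pair(c, pair(a, c)), pair(a, pair(a, a)))   [R2 at 2.2.1]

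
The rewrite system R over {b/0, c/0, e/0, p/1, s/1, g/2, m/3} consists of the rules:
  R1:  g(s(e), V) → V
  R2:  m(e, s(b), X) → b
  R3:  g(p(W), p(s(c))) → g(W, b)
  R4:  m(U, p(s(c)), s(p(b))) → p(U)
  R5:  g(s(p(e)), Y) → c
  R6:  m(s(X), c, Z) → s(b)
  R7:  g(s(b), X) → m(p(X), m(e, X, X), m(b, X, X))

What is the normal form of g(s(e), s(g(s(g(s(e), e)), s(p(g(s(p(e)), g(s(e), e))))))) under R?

s(s(p(c)))

1. g(s(e), s(g(s(g(s(e), e)), s(p(g(s(p(e)), g(s(e), e)))))))  →  s(g(s(g(s(e), e)), s(p(g(s(p(e)), g(s(e), e))))))   [R1 at ε]
2. s(g(s(g(s(e), e)), s(p(g(s(p(e)), g(s(e), e))))))  →  s(g(s(e), s(p(g(s(p(e)), g(s(e), e))))))   [R1 at 1.1.1]
3. s(g(s(e), s(p(g(s(p(e)), g(s(e), e))))))  →  s(s(p(g(s(p(e)), g(s(e), e)))))   [R1 at 1]
4. s(s(p(g(s(p(e)), g(s(e), e)))))  →  s(s(p(c)))   [R5 at 1.1.1]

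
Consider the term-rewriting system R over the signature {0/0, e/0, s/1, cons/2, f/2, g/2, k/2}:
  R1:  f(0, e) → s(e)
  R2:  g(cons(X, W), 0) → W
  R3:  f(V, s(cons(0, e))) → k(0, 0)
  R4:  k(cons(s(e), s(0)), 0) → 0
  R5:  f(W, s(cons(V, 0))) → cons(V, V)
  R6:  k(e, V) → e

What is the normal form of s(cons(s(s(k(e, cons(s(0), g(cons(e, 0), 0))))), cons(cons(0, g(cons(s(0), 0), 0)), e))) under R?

s(cons(s(s(e)), cons(cons(0, 0), e)))

1. s(cons(s(s(k(e, cons(s(0), g(cons(e, 0), 0))))), cons(cons(0, g(cons(s(0), 0), 0)), e)))  →  s(cons(s(s(e)), cons(cons(0, g(cons(s(0), 0), 0)), e)))   [R6 at 1.1.1.1]
2. s(cons(s(s(e)), cons(cons(0, g(cons(s(0), 0), 0)), e)))  →  s(cons(s(s(e)), cons(cons(0, 0), e)))   [R2 at 1.2.1.2]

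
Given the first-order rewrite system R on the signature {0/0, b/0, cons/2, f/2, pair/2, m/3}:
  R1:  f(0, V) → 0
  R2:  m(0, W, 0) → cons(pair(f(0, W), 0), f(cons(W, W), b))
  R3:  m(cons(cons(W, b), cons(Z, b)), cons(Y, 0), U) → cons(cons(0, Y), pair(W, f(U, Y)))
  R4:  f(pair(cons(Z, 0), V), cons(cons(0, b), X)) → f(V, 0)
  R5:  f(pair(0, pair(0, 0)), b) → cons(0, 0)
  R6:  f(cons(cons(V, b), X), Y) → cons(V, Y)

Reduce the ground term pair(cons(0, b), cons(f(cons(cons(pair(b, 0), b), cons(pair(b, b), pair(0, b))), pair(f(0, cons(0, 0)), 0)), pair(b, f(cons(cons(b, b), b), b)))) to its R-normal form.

1. pair(cons(0, b), cons(f(cons(cons(pair(b, 0), b), cons(pair(b, b), pair(0, b))), pair(f(0, cons(0, 0)), 0)), pair(b, f(cons(cons(b, b), b), b))))  →  pair(cons(0, b), cons(cons(pair(b, 0), pair(f(0, cons(0, 0)), 0)), pair(b, f(cons(cons(b, b), b), b))))   [R6 at 2.1]
2. pair(cons(0, b), cons(cons(pair(b, 0), pair(f(0, cons(0, 0)), 0)), pair(b, f(cons(cons(b, b), b), b))))  →  pair(cons(0, b), cons(cons(pair(b, 0), pair(0, 0)), pair(b, f(cons(cons(b, b), b), b))))   [R1 at 2.1.2.1]
3. pair(cons(0, b), cons(cons(pair(b, 0), pair(0, 0)), pair(b, f(cons(cons(b, b), b), b))))  →  pair(cons(0, b), cons(cons(pair(b, 0), pair(0, 0)), pair(b, cons(b, b))))   [R6 at 2.2.2]

pair(cons(0, b), cons(cons(pair(b, 0), pair(0, 0)), pair(b, cons(b, b))))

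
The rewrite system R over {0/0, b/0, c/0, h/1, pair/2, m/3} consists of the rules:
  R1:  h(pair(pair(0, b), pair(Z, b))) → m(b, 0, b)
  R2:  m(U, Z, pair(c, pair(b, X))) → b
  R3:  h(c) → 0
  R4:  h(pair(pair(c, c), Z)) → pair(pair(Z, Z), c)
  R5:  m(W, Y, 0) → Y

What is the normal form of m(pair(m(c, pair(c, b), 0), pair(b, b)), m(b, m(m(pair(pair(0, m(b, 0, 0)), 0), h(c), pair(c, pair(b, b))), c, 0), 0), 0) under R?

1. m(pair(m(c, pair(c, b), 0), pair(b, b)), m(b, m(m(pair(pair(0, m(b, 0, 0)), 0), h(c), pair(c, pair(b, b))), c, 0), 0), 0)  →  m(b, m(m(pair(pair(0, m(b, 0, 0)), 0), h(c), pair(c, pair(b, b))), c, 0), 0)   [R5 at ε]
2. m(b, m(m(pair(pair(0, m(b, 0, 0)), 0), h(c), pair(c, pair(b, b))), c, 0), 0)  →  m(m(pair(pair(0, m(b, 0, 0)), 0), h(c), pair(c, pair(b, b))), c, 0)   [R5 at ε]
3. m(m(pair(pair(0, m(b, 0, 0)), 0), h(c), pair(c, pair(b, b))), c, 0)  →  c   [R5 at ε]

c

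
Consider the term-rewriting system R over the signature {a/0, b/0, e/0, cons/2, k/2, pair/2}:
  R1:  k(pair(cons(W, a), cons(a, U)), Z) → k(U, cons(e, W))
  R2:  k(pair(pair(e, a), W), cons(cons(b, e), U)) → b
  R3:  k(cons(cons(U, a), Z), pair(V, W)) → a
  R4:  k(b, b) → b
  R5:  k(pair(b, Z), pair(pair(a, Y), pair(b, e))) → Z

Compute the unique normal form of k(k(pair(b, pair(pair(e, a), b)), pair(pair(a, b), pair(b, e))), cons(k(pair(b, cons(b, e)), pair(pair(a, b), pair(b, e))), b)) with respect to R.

1. k(k(pair(b, pair(pair(e, a), b)), pair(pair(a, b), pair(b, e))), cons(k(pair(b, cons(b, e)), pair(pair(a, b), pair(b, e))), b))  →  k(pair(pair(e, a), b), cons(k(pair(b, cons(b, e)), pair(pair(a, b), pair(b, e))), b))   [R5 at 1]
2. k(pair(pair(e, a), b), cons(k(pair(b, cons(b, e)), pair(pair(a, b), pair(b, e))), b))  →  k(pair(pair(e, a), b), cons(cons(b, e), b))   [R5 at 2.1]
3. k(pair(pair(e, a), b), cons(cons(b, e), b))  →  b   [R2 at ε]

b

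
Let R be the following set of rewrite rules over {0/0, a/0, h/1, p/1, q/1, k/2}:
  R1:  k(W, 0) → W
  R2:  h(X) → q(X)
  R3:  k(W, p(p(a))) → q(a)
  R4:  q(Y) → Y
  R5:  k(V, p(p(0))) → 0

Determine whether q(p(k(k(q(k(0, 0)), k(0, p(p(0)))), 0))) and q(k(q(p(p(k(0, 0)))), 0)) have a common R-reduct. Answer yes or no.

no — NF(t₁) = p(0), NF(t₂) = p(p(0))

Reduce t₁ = q(p(k(k(q(k(0, 0)), k(0, p(p(0)))), 0))):
1. q(p(k(k(q(k(0, 0)), k(0, p(p(0)))), 0)))  →  p(k(k(q(k(0, 0)), k(0, p(p(0)))), 0))   [R4 at ε]
2. p(k(k(q(k(0, 0)), k(0, p(p(0)))), 0))  →  p(k(q(k(0, 0)), k(0, p(p(0)))))   [R1 at 1]
3. p(k(q(k(0, 0)), k(0, p(p(0)))))  →  p(k(k(0, 0), k(0, p(p(0)))))   [R4 at 1.1]
4. p(k(k(0, 0), k(0, p(p(0)))))  →  p(k(0, k(0, p(p(0)))))   [R1 at 1.1]
5. p(k(0, k(0, p(p(0)))))  →  p(k(0, 0))   [R5 at 1.2]
6. p(k(0, 0))  →  p(0)   [R1 at 1]

Reduce t₂ = q(k(q(p(p(k(0, 0)))), 0)):
1. q(k(q(p(p(k(0, 0)))), 0))  →  k(q(p(p(k(0, 0)))), 0)   [R4 at ε]
2. k(q(p(p(k(0, 0)))), 0)  →  q(p(p(k(0, 0))))   [R1 at ε]
3. q(p(p(k(0, 0))))  →  p(p(k(0, 0)))   [R4 at ε]
4. p(p(k(0, 0)))  →  p(p(0))   [R1 at 1.1]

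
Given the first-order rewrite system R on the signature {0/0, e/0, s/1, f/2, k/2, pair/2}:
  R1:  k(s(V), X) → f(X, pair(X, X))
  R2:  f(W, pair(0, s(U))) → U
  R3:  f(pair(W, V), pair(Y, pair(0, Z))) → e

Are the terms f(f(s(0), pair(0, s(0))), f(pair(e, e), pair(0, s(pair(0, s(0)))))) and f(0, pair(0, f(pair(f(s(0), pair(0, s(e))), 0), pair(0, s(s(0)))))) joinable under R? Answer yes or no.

Reduce t₁ = f(f(s(0), pair(0, s(0))), f(pair(e, e), pair(0, s(pair(0, s(0)))))):
1. f(f(s(0), pair(0, s(0))), f(pair(e, e), pair(0, s(pair(0, s(0))))))  →  f(0, f(pair(e, e), pair(0, s(pair(0, s(0))))))   [R2 at 1]
2. f(0, f(pair(e, e), pair(0, s(pair(0, s(0))))))  →  f(0, pair(0, s(0)))   [R2 at 2]
3. f(0, pair(0, s(0)))  →  0   [R2 at ε]

Reduce t₂ = f(0, pair(0, f(pair(f(s(0), pair(0, s(e))), 0), pair(0, s(s(0)))))):
1. f(0, pair(0, f(pair(f(s(0), pair(0, s(e))), 0), pair(0, s(s(0))))))  →  f(0, pair(0, s(0)))   [R2 at 2.2]
2. f(0, pair(0, s(0)))  →  0   [R2 at ε]

yes — NF(t₁) = 0, NF(t₂) = 0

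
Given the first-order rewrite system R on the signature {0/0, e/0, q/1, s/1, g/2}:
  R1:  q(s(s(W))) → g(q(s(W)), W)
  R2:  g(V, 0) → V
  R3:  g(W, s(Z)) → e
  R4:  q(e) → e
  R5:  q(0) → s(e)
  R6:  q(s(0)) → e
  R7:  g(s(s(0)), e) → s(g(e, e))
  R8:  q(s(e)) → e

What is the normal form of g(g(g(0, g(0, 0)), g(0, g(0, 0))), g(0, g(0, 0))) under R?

1. g(g(g(0, g(0, 0)), g(0, g(0, 0))), g(0, g(0, 0)))  →  g(g(g(0, 0), g(0, g(0, 0))), g(0, g(0, 0)))   [R2 at 1.1.2]
2. g(g(g(0, 0), g(0, g(0, 0))), g(0, g(0, 0)))  →  g(g(0, g(0, g(0, 0))), g(0, g(0, 0)))   [R2 at 1.1]
3. g(g(0, g(0, g(0, 0))), g(0, g(0, 0)))  →  g(g(0, g(0, 0)), g(0, g(0, 0)))   [R2 at 1.2.2]
4. g(g(0, g(0, 0)), g(0, g(0, 0)))  →  g(g(0, 0), g(0, g(0, 0)))   [R2 at 1.2]
5. g(g(0, 0), g(0, g(0, 0)))  →  g(0, g(0, g(0, 0)))   [R2 at 1]
6. g(0, g(0, g(0, 0)))  →  g(0, g(0, 0))   [R2 at 2.2]
7. g(0, g(0, 0))  →  g(0, 0)   [R2 at 2]
8. g(0, 0)  →  0   [R2 at ε]

0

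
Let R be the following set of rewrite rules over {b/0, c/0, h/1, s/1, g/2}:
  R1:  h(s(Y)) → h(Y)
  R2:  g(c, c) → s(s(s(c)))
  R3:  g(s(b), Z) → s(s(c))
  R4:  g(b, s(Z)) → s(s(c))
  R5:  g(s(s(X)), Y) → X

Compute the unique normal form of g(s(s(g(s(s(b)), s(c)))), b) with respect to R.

b

1. g(s(s(g(s(s(b)), s(c)))), b)  →  g(s(s(b)), s(c))   [R5 at ε]
2. g(s(s(b)), s(c))  →  b   [R5 at ε]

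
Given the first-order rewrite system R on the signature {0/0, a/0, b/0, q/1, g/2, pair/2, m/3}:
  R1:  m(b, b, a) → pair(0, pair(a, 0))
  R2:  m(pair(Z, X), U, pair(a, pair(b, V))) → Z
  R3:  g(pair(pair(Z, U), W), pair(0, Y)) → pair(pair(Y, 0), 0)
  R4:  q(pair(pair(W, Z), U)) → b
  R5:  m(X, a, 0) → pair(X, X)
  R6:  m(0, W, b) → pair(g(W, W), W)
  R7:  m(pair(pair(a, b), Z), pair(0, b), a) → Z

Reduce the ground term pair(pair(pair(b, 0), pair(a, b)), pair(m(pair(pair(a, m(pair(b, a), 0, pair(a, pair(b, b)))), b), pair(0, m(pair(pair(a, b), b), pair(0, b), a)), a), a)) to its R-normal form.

pair(pair(pair(b, 0), pair(a, b)), pair(b, a))

1. pair(pair(pair(b, 0), pair(a, b)), pair(m(pair(pair(a, m(pair(b, a), 0, pair(a, pair(b, b)))), b), pair(0, m(pair(pair(a, b), b), pair(0, b), a)), a), a))  →  pair(pair(pair(b, 0), pair(a, b)), pair(m(pair(pair(a, b), b), pair(0, m(pair(pair(a, b), b), pair(0, b), a)), a), a))   [R2 at 2.1.1.1.2]
2. pair(pair(pair(b, 0), pair(a, b)), pair(m(pair(pair(a, b), b), pair(0, m(pair(pair(a, b), b), pair(0, b), a)), a), a))  →  pair(pair(pair(b, 0), pair(a, b)), pair(m(pair(pair(a, b), b), pair(0, b), a), a))   [R7 at 2.1.2.2]
3. pair(pair(pair(b, 0), pair(a, b)), pair(m(pair(pair(a, b), b), pair(0, b), a), a))  →  pair(pair(pair(b, 0), pair(a, b)), pair(b, a))   [R7 at 2.1]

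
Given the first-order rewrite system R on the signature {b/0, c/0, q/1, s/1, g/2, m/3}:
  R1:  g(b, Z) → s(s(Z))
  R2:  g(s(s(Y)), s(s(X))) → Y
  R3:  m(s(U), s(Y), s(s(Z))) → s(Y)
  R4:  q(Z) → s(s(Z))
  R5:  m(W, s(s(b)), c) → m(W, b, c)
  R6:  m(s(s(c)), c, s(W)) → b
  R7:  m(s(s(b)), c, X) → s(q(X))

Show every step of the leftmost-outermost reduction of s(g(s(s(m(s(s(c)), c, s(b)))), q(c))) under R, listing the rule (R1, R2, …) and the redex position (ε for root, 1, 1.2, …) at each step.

1. s(g(s(s(m(s(s(c)), c, s(b)))), q(c)))  →  s(g(s(s(b)), q(c)))   [R6 at 1.1.1.1]
2. s(g(s(s(b)), q(c)))  →  s(g(s(s(b)), s(s(c))))   [R4 at 1.2]
3. s(g(s(s(b)), s(s(c))))  →  s(b)   [R2 at 1]

s(b)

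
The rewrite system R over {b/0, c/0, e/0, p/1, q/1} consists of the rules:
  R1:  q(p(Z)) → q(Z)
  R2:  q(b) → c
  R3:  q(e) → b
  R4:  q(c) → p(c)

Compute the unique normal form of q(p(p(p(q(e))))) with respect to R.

1. q(p(p(p(q(e)))))  →  q(p(p(q(e))))   [R1 at ε]
2. q(p(p(q(e))))  →  q(p(q(e)))   [R1 at ε]
3. q(p(q(e)))  →  q(q(e))   [R1 at ε]
4. q(q(e))  →  q(b)   [R3 at 1]
5. q(b)  →  c   [R2 at ε]

c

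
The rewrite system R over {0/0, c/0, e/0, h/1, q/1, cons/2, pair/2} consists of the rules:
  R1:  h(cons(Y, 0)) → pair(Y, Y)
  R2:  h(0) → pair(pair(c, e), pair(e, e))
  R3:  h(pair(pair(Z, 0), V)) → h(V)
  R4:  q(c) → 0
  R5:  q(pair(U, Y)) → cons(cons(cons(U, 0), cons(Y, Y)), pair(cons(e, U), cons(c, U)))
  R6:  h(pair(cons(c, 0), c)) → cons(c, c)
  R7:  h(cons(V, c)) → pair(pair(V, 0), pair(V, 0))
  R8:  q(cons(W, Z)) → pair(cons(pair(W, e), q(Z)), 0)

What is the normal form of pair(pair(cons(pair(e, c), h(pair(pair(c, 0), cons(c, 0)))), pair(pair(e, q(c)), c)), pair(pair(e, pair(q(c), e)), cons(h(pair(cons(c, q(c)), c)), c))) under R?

1. pair(pair(cons(pair(e, c), h(pair(pair(c, 0), cons(c, 0)))), pair(pair(e, q(c)), c)), pair(pair(e, pair(q(c), e)), cons(h(pair(cons(c, q(c)), c)), c)))  →  pair(pair(cons(pair(e, c), h(cons(c, 0))), pair(pair(e, q(c)), c)), pair(pair(e, pair(q(c), e)), cons(h(pair(cons(c, q(c)), c)), c)))   [R3 at 1.1.2]
2. pair(pair(cons(pair(e, c), h(cons(c, 0))), pair(pair(e, q(c)), c)), pair(pair(e, pair(q(c), e)), cons(h(pair(cons(c, q(c)), c)), c)))  →  pair(pair(cons(pair(e, c), pair(c, c)), pair(pair(e, q(c)), c)), pair(pair(e, pair(q(c), e)), cons(h(pair(cons(c, q(c)), c)), c)))   [R1 at 1.1.2]
3. pair(pair(cons(pair(e, c), pair(c, c)), pair(pair(e, q(c)), c)), pair(pair(e, pair(q(c), e)), cons(h(pair(cons(c, q(c)), c)), c)))  →  pair(pair(cons(pair(e, c), pair(c, c)), pair(pair(e, 0), c)), pair(pair(e, pair(q(c), e)), cons(h(pair(cons(c, q(c)), c)), c)))   [R4 at 1.2.1.2]
4. pair(pair(cons(pair(e, c), pair(c, c)), pair(pair(e, 0), c)), pair(pair(e, pair(q(c), e)), cons(h(pair(cons(c, q(c)), c)), c)))  →  pair(pair(cons(pair(e, c), pair(c, c)), pair(pair(e, 0), c)), pair(pair(e, pair(0, e)), cons(h(pair(cons(c, q(c)), c)), c)))   [R4 at 2.1.2.1]
5. pair(pair(cons(pair(e, c), pair(c, c)), pair(pair(e, 0), c)), pair(pair(e, pair(0, e)), cons(h(pair(cons(c, q(c)), c)), c)))  →  pair(pair(cons(pair(e, c), pair(c, c)), pair(pair(e, 0), c)), pair(pair(e, pair(0, e)), cons(h(pair(cons(c, 0), c)), c)))   [R4 at 2.2.1.1.1.2]
6. pair(pair(cons(pair(e, c), pair(c, c)), pair(pair(e, 0), c)), pair(pair(e, pair(0, e)), cons(h(pair(cons(c, 0), c)), c)))  →  pair(pair(cons(pair(e, c), pair(c, c)), pair(pair(e, 0), c)), pair(pair(e, pair(0, e)), cons(cons(c, c), c)))   [R6 at 2.2.1]

pair(pair(cons(pair(e, c), pair(c, c)), pair(pair(e, 0), c)), pair(pair(e, pair(0, e)), cons(cons(c, c), c)))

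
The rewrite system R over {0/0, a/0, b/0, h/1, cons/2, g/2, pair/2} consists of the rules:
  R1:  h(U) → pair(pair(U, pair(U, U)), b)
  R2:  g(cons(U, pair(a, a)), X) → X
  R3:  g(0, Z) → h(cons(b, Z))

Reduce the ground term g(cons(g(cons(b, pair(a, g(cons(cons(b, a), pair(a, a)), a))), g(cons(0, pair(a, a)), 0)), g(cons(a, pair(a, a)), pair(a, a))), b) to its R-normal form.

1. g(cons(g(cons(b, pair(a, g(cons(cons(b, a), pair(a, a)), a))), g(cons(0, pair(a, a)), 0)), g(cons(a, pair(a, a)), pair(a, a))), b)  →  g(cons(g(cons(b, pair(a, a)), g(cons(0, pair(a, a)), 0)), g(cons(a, pair(a, a)), pair(a, a))), b)   [R2 at 1.1.1.2.2]
2. g(cons(g(cons(b, pair(a, a)), g(cons(0, pair(a, a)), 0)), g(cons(a, pair(a, a)), pair(a, a))), b)  →  g(cons(g(cons(0, pair(a, a)), 0), g(cons(a, pair(a, a)), pair(a, a))), b)   [R2 at 1.1]
3. g(cons(g(cons(0, pair(a, a)), 0), g(cons(a, pair(a, a)), pair(a, a))), b)  →  g(cons(0, g(cons(a, pair(a, a)), pair(a, a))), b)   [R2 at 1.1]
4. g(cons(0, g(cons(a, pair(a, a)), pair(a, a))), b)  →  g(cons(0, pair(a, a)), b)   [R2 at 1.2]
5. g(cons(0, pair(a, a)), b)  →  b   [R2 at ε]

b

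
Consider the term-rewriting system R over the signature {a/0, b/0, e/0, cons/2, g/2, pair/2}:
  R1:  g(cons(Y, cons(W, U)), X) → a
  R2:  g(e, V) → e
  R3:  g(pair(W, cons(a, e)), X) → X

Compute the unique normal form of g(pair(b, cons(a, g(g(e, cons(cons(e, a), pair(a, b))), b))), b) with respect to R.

1. g(pair(b, cons(a, g(g(e, cons(cons(e, a), pair(a, b))), b))), b)  →  g(pair(b, cons(a, g(e, b))), b)   [R2 at 1.2.2.1]
2. g(pair(b, cons(a, g(e, b))), b)  →  g(pair(b, cons(a, e)), b)   [R2 at 1.2.2]
3. g(pair(b, cons(a, e)), b)  →  b   [R3 at ε]

b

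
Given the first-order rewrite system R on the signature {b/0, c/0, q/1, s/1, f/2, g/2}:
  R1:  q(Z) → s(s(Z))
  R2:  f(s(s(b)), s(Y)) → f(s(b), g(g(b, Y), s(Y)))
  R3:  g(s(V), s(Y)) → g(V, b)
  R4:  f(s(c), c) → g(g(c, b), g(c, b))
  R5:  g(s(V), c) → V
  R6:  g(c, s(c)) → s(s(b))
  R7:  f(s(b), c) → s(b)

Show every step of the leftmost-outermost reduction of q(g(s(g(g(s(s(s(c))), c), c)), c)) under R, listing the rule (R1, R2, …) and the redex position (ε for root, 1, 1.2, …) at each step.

s(s(s(c)))

1. q(g(s(g(g(s(s(s(c))), c), c)), c))  →  s(s(g(s(g(g(s(s(s(c))), c), c)), c)))   [R1 at ε]
2. s(s(g(s(g(g(s(s(s(c))), c), c)), c)))  →  s(s(g(g(s(s(s(c))), c), c)))   [R5 at 1.1]
3. s(s(g(g(s(s(s(c))), c), c)))  →  s(s(g(s(s(c)), c)))   [R5 at 1.1.1]
4. s(s(g(s(s(c)), c)))  →  s(s(s(c)))   [R5 at 1.1]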